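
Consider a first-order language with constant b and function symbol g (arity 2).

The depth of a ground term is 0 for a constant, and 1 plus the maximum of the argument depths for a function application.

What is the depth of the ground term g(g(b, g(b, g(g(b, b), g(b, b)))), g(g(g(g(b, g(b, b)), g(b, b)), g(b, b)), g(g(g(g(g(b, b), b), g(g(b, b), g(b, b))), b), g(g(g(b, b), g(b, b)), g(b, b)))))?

7

depth(g(b, b)) = 1 + max(0, 0) = 1
depth(g(g(b, b), g(b, b))) = 1 + max(1, 1) = 2
depth(g(b, g(g(b, b), g(b, b)))) = 1 + max(0, 2) = 3
depth(g(b, g(b, g(g(b, b), g(b, b))))) = 1 + max(0, 3) = 4
depth(g(b, g(b, b))) = 1 + max(0, 1) = 2
depth(g(g(b, g(b, b)), g(b, b))) = 1 + max(2, 1) = 3
depth(g(g(g(b, g(b, b)), g(b, b)), g(b, b))) = 1 + max(3, 1) = 4
depth(g(g(b, b), b)) = 1 + max(1, 0) = 2
depth(g(g(g(b, b), b), g(g(b, b), g(b, b)))) = 1 + max(2, 2) = 3
depth(g(g(g(g(b, b), b), g(g(b, b), g(b, b))), b)) = 1 + max(3, 0) = 4
depth(g(g(g(b, b), g(b, b)), g(b, b))) = 1 + max(2, 1) = 3
depth(g(g(g(g(g(b, b), b), g(g(b, b), g(b, b))), b), g(g(g(b, b), g(b, b)), g(b, b)))) = 1 + max(4, 3) = 5
depth(g(g(g(g(b, g(b, b)), g(b, b)), g(b, b)), g(g(g(g(g(b, b), b), g(g(b, b), g(b, b))), b), g(g(g(b, b), g(b, b)), g(b, b))))) = 1 + max(4, 5) = 6
depth(g(g(b, g(b, g(g(b, b), g(b, b)))), g(g(g(g(b, g(b, b)), g(b, b)), g(b, b)), g(g(g(g(g(b, b), b), g(g(b, b), g(b, b))), b), g(g(g(b, b), g(b, b)), g(b, b)))))) = 1 + max(4, 6) = 7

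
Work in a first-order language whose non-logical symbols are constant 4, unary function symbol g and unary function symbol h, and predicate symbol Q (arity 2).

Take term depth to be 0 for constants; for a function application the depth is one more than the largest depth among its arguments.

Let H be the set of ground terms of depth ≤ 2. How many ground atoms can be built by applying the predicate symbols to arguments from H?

49

First count ground terms of depth ≤ 2.
Write N_k for the number of ground terms of depth ≤ k. A term of depth ≤ k is either a constant or a function symbol applied to arguments of depth ≤ k−1, so N_k = 1 + N_{k-1} + N_{k-1}.
N_0 = 1
N_1 = 1 + 1 + 1 = 3
N_2 = 1 + 3 + 3 = 7
Explicitly: 4, g(4), g(g(4)), g(h(4)), h(4), h(g(4)), h(h(4)).
So |H| = 7.
For each predicate symbol, the number of ground atoms is |H| raised to its arity; summing:
  Q: 7^2 = 49
Total ground atoms: 49.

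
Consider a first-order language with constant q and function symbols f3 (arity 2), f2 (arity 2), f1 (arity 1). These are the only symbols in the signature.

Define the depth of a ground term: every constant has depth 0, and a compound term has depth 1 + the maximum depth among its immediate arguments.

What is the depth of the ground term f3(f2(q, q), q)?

depth(f2(q, q)) = 1 + max(0, 0) = 1
depth(f3(f2(q, q), q)) = 1 + max(1, 0) = 2

2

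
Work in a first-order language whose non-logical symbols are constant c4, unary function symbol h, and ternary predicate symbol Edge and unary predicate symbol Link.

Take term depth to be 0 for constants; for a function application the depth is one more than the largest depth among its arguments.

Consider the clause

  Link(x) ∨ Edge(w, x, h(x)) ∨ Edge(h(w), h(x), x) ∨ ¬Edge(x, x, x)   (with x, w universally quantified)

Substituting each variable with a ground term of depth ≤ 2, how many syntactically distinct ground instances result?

Ground terms of depth ≤ 2:
  Count level by level. With function symbols h/1, the terms of depth ≤ k are the 1 constant together with each function applied to depth-≤(k−1) tuples, so N_k = 1 + N_{k-1}.
  N_0 = 1
  N_1 = 1 + 1 = 2
  N_2 = 1 + 2 = 3
  Explicitly: c4, h(c4), h(h(c4)).
So there are 3 ground terms available for substitution.
The body mentions every one of the 2 quantified variables; since ground terms form a free algebra, no two substitutions collapse to the same formula.
Number of ground instances = 3^2 = 9.

9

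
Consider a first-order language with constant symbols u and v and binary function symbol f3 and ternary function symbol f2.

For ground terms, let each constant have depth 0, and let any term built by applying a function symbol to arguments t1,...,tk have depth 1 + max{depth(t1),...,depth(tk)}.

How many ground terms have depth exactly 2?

2928

Write N_k for the number of ground terms of depth ≤ k. A term of depth ≤ k is either a constant or a function symbol applied to arguments of depth ≤ k−1, so N_k = 2 + N_{k-1}^2 + N_{k-1}^3.
N_0 = 2
N_1 = 2 + 2^2 + 2^3 = 14
N_2 = 2 + 14^2 + 14^3 = 2942
Terms of depth exactly 2: N_2 − N_1 = 2942 − 14 = 2928.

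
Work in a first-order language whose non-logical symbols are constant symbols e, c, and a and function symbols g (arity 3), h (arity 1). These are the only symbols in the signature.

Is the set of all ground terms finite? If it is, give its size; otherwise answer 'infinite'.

infinite

The signature has at least one function symbol (g, arity 3) and at least one constant (e).
Iterating g gives infinitely many distinct ground terms: e, g(e, e, e), g(g(e, e, e), g(e, e, e), g(e, e, e)), ...
So the Herbrand universe is infinite.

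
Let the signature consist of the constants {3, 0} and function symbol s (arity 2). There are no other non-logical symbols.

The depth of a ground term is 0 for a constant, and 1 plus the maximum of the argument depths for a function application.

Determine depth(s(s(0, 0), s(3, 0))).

2

depth(s(0, 0)) = 1 + max(0, 0) = 1
depth(s(3, 0)) = 1 + max(0, 0) = 1
depth(s(s(0, 0), s(3, 0))) = 1 + max(1, 1) = 2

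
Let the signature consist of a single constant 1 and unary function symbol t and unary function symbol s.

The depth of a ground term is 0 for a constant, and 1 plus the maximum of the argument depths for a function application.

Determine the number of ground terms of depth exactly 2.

4

Write N_k for the number of ground terms of depth ≤ k. A term of depth ≤ k is either a constant or a function symbol applied to arguments of depth ≤ k−1, so N_k = 1 + N_{k-1} + N_{k-1}.
N_0 = 1
N_1 = 1 + 1 + 1 = 3
N_2 = 1 + 3 + 3 = 7
Terms of depth exactly 2: N_2 − N_1 = 7 − 3 = 4.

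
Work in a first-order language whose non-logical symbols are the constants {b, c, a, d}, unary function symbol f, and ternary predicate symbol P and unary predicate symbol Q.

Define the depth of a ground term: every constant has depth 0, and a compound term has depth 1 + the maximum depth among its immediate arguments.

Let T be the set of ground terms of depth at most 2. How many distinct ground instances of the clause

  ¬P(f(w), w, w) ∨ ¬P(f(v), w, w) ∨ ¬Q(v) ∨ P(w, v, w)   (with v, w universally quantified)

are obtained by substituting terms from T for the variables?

144

Ground terms of depth ≤ 2:
  If N_k denotes the number of depth-≤k ground terms, the 4 constants give N_0 = 4, and each function symbol of arity r contributes N_{k-1}^r new terms at level k: N_k = 4 + N_{k-1}.
  N_0 = 4
  N_1 = 4 + 4 = 8
  N_2 = 4 + 8 = 12
So there are 12 ground terms available for substitution.
Each of v, w ranges independently over the available ground terms, and distinct assignments produce distinct instances.
Number of ground instances = 12^2 = 144.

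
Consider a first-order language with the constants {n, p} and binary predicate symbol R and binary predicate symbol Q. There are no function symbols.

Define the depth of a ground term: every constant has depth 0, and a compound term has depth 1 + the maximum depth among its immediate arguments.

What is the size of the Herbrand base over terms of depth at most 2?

8

First count ground terms of depth ≤ 2.
With no function symbols every ground term is a constant, so there are exactly 2 ground terms at every depth bound.
N_0 = 2
N_1 = 2
N_2 = 2
So |H| = 2.
Ground atoms are formed by filling each argument slot of a predicate with a term from H, so an r-ary predicate gives |H|^r atoms:
  R: 2^2 = 4;  Q: 2^2 = 4
Total ground atoms: 4 + 4 = 8.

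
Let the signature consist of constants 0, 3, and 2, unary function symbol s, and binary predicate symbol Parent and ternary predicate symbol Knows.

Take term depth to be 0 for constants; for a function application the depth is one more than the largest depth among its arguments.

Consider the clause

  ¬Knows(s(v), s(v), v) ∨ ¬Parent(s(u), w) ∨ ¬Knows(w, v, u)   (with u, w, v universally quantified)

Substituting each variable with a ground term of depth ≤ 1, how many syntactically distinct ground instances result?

Ground terms of depth ≤ 1:
  Count level by level. With function symbols s/1, the terms of depth ≤ k are the 3 constants together with each function applied to depth-≤(k−1) tuples, so N_k = 3 + N_{k-1}.
  N_0 = 3
  N_1 = 3 + 3 = 6
  Explicitly: 0, 3, 2, s(0), s(3), s(2).
So there are 6 ground terms available for substitution.
The body mentions every one of the 3 quantified variables; since ground terms form a free algebra, no two substitutions collapse to the same formula.
Number of ground instances = 6^3 = 216.

216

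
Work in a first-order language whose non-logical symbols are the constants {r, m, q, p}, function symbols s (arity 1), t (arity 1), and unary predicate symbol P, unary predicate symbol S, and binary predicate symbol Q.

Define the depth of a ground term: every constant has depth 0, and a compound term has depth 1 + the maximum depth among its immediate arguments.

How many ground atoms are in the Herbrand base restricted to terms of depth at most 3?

First count ground terms of depth ≤ 3.
Write N_k for the number of ground terms of depth ≤ k. A term of depth ≤ k is either a constant or a function symbol applied to arguments of depth ≤ k−1, so N_k = 4 + N_{k-1} + N_{k-1}.
N_0 = 4
N_1 = 4 + 4 + 4 = 12
N_2 = 4 + 12 + 12 = 28
N_3 = 4 + 28 + 28 = 60
So |H| = 60.
A ground atom is a predicate applied to a tuple of terms from H, so the count is the sum over predicates of |H|^arity:
  P: 60;  S: 60;  Q: 60^2 = 3600
Total ground atoms: 60 + 60 + 3600 = 3720.

3720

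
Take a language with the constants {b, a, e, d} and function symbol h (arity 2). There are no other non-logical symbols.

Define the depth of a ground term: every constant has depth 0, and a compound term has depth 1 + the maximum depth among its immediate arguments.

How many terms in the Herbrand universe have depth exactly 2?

Let N_k count ground terms of depth at most k. Each non-constant term of depth ≤ k is some function symbol applied to depth-≤(k−1) arguments, giving N_k = 4 + N_{k-1}^2.
N_0 = 4
N_1 = 4 + 4^2 = 20
N_2 = 4 + 20^2 = 404
Terms of depth exactly 2: N_2 − N_1 = 404 − 20 = 384.

384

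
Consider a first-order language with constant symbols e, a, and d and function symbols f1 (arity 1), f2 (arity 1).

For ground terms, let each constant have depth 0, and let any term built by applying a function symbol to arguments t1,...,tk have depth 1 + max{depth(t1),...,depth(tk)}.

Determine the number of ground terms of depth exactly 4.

If N_k denotes the number of depth-≤k ground terms, the 3 constants give N_0 = 3, and each function symbol of arity r contributes N_{k-1}^r new terms at level k: N_k = 3 + N_{k-1} + N_{k-1}.
N_0 = 3
N_1 = 3 + 3 + 3 = 9
N_2 = 3 + 9 + 9 = 21
N_3 = 3 + 21 + 21 = 45
N_4 = 3 + 45 + 45 = 93
Terms of depth exactly 4: N_4 − N_3 = 93 − 45 = 48.

48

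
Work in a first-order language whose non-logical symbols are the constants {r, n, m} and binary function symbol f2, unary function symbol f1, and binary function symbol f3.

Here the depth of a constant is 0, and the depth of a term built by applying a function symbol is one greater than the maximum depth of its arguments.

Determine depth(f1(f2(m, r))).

2

depth(f2(m, r)) = 1 + max(0, 0) = 1
depth(f1(f2(m, r))) = 1 + depth(f2(m, r)) = 1 + 1 = 2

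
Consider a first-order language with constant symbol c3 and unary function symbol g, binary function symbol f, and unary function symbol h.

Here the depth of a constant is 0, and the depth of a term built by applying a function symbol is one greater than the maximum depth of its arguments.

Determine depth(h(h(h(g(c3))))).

4

depth(g(c3)) = 1 + depth(c3) = 1 + 0 = 1
depth(h(g(c3))) = 1 + depth(g(c3)) = 1 + 1 = 2
depth(h(h(g(c3)))) = 1 + depth(h(g(c3))) = 1 + 2 = 3
depth(h(h(h(g(c3))))) = 1 + depth(h(h(g(c3)))) = 1 + 3 = 4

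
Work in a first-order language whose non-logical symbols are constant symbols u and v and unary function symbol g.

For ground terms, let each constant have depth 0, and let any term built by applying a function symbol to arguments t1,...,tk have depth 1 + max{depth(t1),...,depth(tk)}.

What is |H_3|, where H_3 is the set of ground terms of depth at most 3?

Let N_k count ground terms of depth at most k. Each non-constant term of depth ≤ k is some function symbol applied to depth-≤(k−1) arguments, giving N_k = 2 + N_{k-1}.
N_0 = 2
N_1 = 2 + 2 = 4
N_2 = 2 + 4 = 6
N_3 = 2 + 6 = 8
Explicitly: u, v, g(u), g(v), g(g(u)), g(g(v)), g(g(g(u))), g(g(g(v))).

8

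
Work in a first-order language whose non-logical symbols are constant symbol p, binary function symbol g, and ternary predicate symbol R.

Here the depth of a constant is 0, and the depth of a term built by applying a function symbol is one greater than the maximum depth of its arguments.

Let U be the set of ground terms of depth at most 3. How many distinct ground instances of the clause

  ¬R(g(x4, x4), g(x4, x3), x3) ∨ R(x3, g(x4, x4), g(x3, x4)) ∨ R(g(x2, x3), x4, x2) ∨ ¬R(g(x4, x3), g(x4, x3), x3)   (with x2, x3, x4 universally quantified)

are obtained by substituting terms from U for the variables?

17576

Ground terms of depth ≤ 3:
  Write N_k for the number of ground terms of depth ≤ k. A term of depth ≤ k is either a constant or a function symbol applied to arguments of depth ≤ k−1, so N_k = 1 + N_{k-1}^2.
  N_0 = 1
  N_1 = 1 + 1^2 = 2
  N_2 = 1 + 2^2 = 5
  N_3 = 1 + 5^2 = 26
So there are 26 ground terms available for substitution.
The body mentions every one of the 3 quantified variables; since ground terms form a free algebra, no two substitutions collapse to the same formula.
Number of ground instances = 26^3 = 17576.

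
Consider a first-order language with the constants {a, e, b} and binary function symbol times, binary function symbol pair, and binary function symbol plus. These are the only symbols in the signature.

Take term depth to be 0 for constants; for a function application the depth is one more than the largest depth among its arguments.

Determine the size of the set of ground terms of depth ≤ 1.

Write N_k for the number of ground terms of depth ≤ k. A term of depth ≤ k is either a constant or a function symbol applied to arguments of depth ≤ k−1, so N_k = 3 + N_{k-1}^2 + N_{k-1}^2 + N_{k-1}^2.
N_0 = 3
N_1 = 3 + 3^2 + 3^2 + 3^2 = 30

30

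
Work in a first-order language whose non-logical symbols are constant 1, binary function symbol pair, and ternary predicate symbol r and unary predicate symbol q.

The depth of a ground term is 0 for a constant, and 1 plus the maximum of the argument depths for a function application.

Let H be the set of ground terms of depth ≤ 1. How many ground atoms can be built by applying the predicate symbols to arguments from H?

10

First count ground terms of depth ≤ 1.
Let N_k = |{terms of depth ≤ k}|. Then N_0 = 1 and N_k = 1 + N_{k-1}^2 for k ≥ 1 (one summand per function symbol, arity giving the exponent).
N_0 = 1
N_1 = 1 + 1^2 = 2
Explicitly: 1, pair(1, 1).
So |H| = 2.
For each predicate symbol, the number of ground atoms is |H| raised to its arity; summing:
  r: 2^3 = 8;  q: 2
Total ground atoms: 8 + 2 = 10.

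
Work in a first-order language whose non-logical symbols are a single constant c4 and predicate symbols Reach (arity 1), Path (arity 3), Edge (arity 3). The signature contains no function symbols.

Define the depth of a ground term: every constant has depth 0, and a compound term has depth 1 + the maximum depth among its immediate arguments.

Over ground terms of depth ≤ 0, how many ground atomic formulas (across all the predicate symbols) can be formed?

First count ground terms of depth ≤ 0.
With no function symbols every ground term is a constant, so there is exactly 1 ground term at every depth bound.
N_0 = 1
Explicitly: c4.
So |H| = 1.
Each predicate of arity r yields |H|^r ground atoms (one per choice of an r-tuple from H):
  Reach: 1;  Path: 1^3 = 1;  Edge: 1^3 = 1
Total ground atoms: 1 + 1 + 1 = 3.

3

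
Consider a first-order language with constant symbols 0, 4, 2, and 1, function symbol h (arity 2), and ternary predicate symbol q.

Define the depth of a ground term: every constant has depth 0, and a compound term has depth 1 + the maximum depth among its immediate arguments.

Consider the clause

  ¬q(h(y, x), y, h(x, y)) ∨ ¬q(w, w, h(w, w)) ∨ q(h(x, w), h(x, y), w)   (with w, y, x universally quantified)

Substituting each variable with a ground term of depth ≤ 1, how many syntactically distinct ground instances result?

8000

Ground terms of depth ≤ 1:
  Write N_k for the number of ground terms of depth ≤ k. A term of depth ≤ k is either a constant or a function symbol applied to arguments of depth ≤ k−1, so N_k = 4 + N_{k-1}^2.
  N_0 = 4
  N_1 = 4 + 4^2 = 20
So there are 20 ground terms available for substitution.
There are 3 variables to instantiate (w, y, x), each occurring in at least one literal, so different choices give different ground instances.
Number of ground instances = 20^3 = 8000.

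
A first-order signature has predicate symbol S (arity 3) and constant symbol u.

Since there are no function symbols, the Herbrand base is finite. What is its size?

1

With no function symbols, the Herbrand universe is just the 1 constant.
Ground atoms per predicate: S: 1^3 = 1.
Herbrand base size = 1 = 1.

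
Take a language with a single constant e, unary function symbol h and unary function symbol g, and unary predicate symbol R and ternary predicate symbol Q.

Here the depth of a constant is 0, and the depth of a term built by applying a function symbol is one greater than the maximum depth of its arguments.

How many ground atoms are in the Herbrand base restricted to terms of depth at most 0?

First count ground terms of depth ≤ 0.
If N_k denotes the number of depth-≤k ground terms, the 1 constant gives N_0 = 1, and each function symbol of arity r contributes N_{k-1}^r new terms at level k: N_k = 1 + N_{k-1} + N_{k-1}.
N_0 = 1
So |H| = 1.
Ground atoms are formed by filling each argument slot of a predicate with a term from H, so an r-ary predicate gives |H|^r atoms:
  R: 1;  Q: 1^3 = 1
Total ground atoms: 1 + 1 = 2.

2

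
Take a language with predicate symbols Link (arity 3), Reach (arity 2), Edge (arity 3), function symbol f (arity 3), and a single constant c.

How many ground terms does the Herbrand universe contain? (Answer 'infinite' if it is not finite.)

The signature has at least one function symbol (f, arity 3) and at least one constant (c).
Iterating f gives infinitely many distinct ground terms: c, f(c, c, c), f(f(c, c, c), f(c, c, c), f(c, c, c)), ...
So the Herbrand universe is infinite.

infinite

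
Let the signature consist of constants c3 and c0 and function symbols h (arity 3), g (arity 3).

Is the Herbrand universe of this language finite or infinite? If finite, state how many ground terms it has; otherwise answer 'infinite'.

infinite

The signature has at least one function symbol (h, arity 3) and at least one constant (c3).
Iterating h gives infinitely many distinct ground terms: c3, h(c3, c3, c3), h(h(c3, c3, c3), h(c3, c3, c3), h(c3, c3, c3)), ...
So the Herbrand universe is infinite.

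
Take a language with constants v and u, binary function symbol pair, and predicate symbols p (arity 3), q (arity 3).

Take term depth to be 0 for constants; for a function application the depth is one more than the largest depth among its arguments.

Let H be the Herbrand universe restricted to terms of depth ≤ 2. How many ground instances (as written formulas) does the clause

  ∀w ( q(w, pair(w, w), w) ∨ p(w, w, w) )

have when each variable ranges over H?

38

Ground terms of depth ≤ 2:
  If N_k denotes the number of depth-≤k ground terms, the 2 constants give N_0 = 2, and each function symbol of arity r contributes N_{k-1}^r new terms at level k: N_k = 2 + N_{k-1}^2.
  N_0 = 2
  N_1 = 2 + 2^2 = 6
  N_2 = 2 + 6^2 = 38
So there are 38 ground terms available for substitution.
The body mentions the single quantified variable w; since ground terms form a free algebra, no two substitutions collapse to the same formula.
Number of ground instances = 38.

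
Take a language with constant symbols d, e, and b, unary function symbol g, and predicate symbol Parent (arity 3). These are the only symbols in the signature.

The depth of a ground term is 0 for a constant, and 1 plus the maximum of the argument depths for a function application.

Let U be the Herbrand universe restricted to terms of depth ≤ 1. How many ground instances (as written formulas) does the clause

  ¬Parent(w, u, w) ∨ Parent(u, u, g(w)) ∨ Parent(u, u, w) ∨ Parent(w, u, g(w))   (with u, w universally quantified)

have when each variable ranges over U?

36

Ground terms of depth ≤ 1:
  If N_k denotes the number of depth-≤k ground terms, the 3 constants give N_0 = 3, and each function symbol of arity r contributes N_{k-1}^r new terms at level k: N_k = 3 + N_{k-1}.
  N_0 = 3
  N_1 = 3 + 3 = 6
So there are 6 ground terms available for substitution.
The clause has 2 distinct variables (u, w), each appearing in the body. In the free term algebra distinct substitutions yield syntactically distinct ground instances.
Number of ground instances = 6^2 = 36.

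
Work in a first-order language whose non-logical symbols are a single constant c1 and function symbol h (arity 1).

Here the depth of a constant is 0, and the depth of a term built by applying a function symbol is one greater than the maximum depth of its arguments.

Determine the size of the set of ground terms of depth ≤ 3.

Count level by level. With function symbols h/1, the terms of depth ≤ k are the 1 constant together with each function applied to depth-≤(k−1) tuples, so N_k = 1 + N_{k-1}.
N_0 = 1
N_1 = 1 + 1 = 2
N_2 = 1 + 2 = 3
N_3 = 1 + 3 = 4

4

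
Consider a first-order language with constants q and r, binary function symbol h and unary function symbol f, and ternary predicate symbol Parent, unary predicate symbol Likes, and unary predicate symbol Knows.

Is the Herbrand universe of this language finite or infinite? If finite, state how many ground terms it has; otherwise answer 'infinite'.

infinite

The signature has at least one function symbol (h, arity 2) and at least one constant (q).
Iterating h gives infinitely many distinct ground terms: q, h(q, q), h(h(q, q), h(q, q)), ...
So the Herbrand universe is infinite.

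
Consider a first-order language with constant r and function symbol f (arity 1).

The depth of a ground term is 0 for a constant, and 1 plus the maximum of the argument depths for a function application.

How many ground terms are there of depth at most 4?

Let N_k = |{terms of depth ≤ k}|. Then N_0 = 1 and N_k = 1 + N_{k-1} for k ≥ 1 (one summand per function symbol, arity giving the exponent).
N_0 = 1
N_1 = 1 + 1 = 2
N_2 = 1 + 2 = 3
N_3 = 1 + 3 = 4
N_4 = 1 + 4 = 5
Explicitly: r, f(r), f(f(r)), f(f(f(r))), f(f(f(f(r)))).

5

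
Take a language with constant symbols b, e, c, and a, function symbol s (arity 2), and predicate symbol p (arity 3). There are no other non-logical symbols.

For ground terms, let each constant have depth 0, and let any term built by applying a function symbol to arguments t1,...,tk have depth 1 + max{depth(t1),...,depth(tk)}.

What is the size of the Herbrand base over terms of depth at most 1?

First count ground terms of depth ≤ 1.
Let N_k count ground terms of depth at most k. Each non-constant term of depth ≤ k is some function symbol applied to depth-≤(k−1) arguments, giving N_k = 4 + N_{k-1}^2.
N_0 = 4
N_1 = 4 + 4^2 = 20
So |H| = 20.
A ground atom is a predicate applied to a tuple of terms from H, so the count is the sum over predicates of |H|^arity:
  p: 20^3 = 8000
Total ground atoms: 8000.

8000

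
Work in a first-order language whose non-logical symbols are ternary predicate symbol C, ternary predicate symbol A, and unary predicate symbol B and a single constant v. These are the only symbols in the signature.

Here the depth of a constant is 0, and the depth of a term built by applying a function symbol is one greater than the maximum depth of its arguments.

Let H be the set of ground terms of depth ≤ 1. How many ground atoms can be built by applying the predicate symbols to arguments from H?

First count ground terms of depth ≤ 1.
With no function symbols every ground term is a constant, so there is exactly 1 ground term at every depth bound.
N_0 = 1
N_1 = 1
Explicitly: v.
So |H| = 1.
A ground atom is a predicate applied to a tuple of terms from H, so the count is the sum over predicates of |H|^arity:
  C: 1^3 = 1;  A: 1^3 = 1;  B: 1
Total ground atoms: 1 + 1 + 1 = 3.

3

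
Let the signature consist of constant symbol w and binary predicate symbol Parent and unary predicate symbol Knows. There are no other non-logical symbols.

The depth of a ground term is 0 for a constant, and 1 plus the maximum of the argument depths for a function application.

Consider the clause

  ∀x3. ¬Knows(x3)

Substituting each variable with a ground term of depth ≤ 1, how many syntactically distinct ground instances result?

Ground terms of depth ≤ 1:
  With no function symbols every ground term is a constant, so there is exactly 1 ground term at every depth bound.
  N_0 = 1
  N_1 = 1
  Explicitly: w.
So there is exactly 1 ground term available for substitution.
The body mentions the single quantified variable x3; since ground terms form a free algebra, no two substitutions collapse to the same formula.
Number of ground instances = 1.

1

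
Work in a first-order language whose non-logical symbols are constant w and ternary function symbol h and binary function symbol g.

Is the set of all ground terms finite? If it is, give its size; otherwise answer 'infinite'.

infinite

The signature has at least one function symbol (h, arity 3) and at least one constant (w).
Iterating h gives infinitely many distinct ground terms: w, h(w, w, w), h(h(w, w, w), h(w, w, w), h(w, w, w)), ...
So the Herbrand universe is infinite.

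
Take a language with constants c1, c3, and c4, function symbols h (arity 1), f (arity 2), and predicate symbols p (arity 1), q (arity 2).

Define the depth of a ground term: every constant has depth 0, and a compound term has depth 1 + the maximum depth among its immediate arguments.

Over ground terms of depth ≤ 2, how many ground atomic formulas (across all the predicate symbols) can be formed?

First count ground terms of depth ≤ 2.
Let N_k count ground terms of depth at most k. Each non-constant term of depth ≤ k is some function symbol applied to depth-≤(k−1) arguments, giving N_k = 3 + N_{k-1} + N_{k-1}^2.
N_0 = 3
N_1 = 3 + 3 + 3^2 = 15
N_2 = 3 + 15 + 15^2 = 243
So |H| = 243.
For each predicate symbol, the number of ground atoms is |H| raised to its arity; summing:
  p: 243;  q: 243^2 = 59049
Total ground atoms: 243 + 59049 = 59292.

59292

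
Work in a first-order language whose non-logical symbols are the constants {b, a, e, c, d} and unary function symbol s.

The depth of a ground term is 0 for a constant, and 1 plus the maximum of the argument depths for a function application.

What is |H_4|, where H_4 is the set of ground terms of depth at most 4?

If N_k denotes the number of depth-≤k ground terms, the 5 constants give N_0 = 5, and each function symbol of arity r contributes N_{k-1}^r new terms at level k: N_k = 5 + N_{k-1}.
N_0 = 5
N_1 = 5 + 5 = 10
N_2 = 5 + 10 = 15
N_3 = 5 + 15 = 20
N_4 = 5 + 20 = 25

25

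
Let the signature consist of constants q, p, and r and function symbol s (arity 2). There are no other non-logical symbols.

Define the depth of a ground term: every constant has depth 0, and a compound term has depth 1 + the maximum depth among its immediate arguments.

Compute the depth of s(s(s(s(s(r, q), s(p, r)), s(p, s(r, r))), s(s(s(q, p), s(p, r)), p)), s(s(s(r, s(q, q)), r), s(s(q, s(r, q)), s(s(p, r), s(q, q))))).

5

depth(s(r, q)) = 1 + max(0, 0) = 1
depth(s(p, r)) = 1 + max(0, 0) = 1
depth(s(s(r, q), s(p, r))) = 1 + max(1, 1) = 2
depth(s(r, r)) = 1 + max(0, 0) = 1
depth(s(p, s(r, r))) = 1 + max(0, 1) = 2
depth(s(s(s(r, q), s(p, r)), s(p, s(r, r)))) = 1 + max(2, 2) = 3
depth(s(q, p)) = 1 + max(0, 0) = 1
depth(s(s(q, p), s(p, r))) = 1 + max(1, 1) = 2
depth(s(s(s(q, p), s(p, r)), p)) = 1 + max(2, 0) = 3
depth(s(s(s(s(r, q), s(p, r)), s(p, s(r, r))), s(s(s(q, p), s(p, r)), p))) = 1 + max(3, 3) = 4
depth(s(q, q)) = 1 + max(0, 0) = 1
depth(s(r, s(q, q))) = 1 + max(0, 1) = 2
depth(s(s(r, s(q, q)), r)) = 1 + max(2, 0) = 3
depth(s(q, s(r, q))) = 1 + max(0, 1) = 2
depth(s(s(p, r), s(q, q))) = 1 + max(1, 1) = 2
depth(s(s(q, s(r, q)), s(s(p, r), s(q, q)))) = 1 + max(2, 2) = 3
depth(s(s(s(r, s(q, q)), r), s(s(q, s(r, q)), s(s(p, r), s(q, q))))) = 1 + max(3, 3) = 4
depth(s(s(s(s(s(r, q), s(p, r)), s(p, s(r, r))), s(s(s(q, p), s(p, r)), p)), s(s(s(r, s(q, q)), r), s(s(q, s(r, q)), s(s(p, r), s(q, q)))))) = 1 + max(4, 4) = 5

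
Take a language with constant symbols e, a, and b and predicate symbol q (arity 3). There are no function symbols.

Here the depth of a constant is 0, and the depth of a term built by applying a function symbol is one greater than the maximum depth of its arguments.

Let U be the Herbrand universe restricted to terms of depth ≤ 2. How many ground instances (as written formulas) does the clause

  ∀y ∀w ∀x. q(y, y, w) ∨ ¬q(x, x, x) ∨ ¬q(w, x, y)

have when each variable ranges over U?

27

Ground terms of depth ≤ 2:
  With no function symbols every ground term is a constant, so there are exactly 3 ground terms at every depth bound.
  N_0 = 3
  N_1 = 3
  N_2 = 3
So there are 3 ground terms available for substitution.
There are 3 variables to instantiate (y, w, x), each occurring in at least one literal, so different choices give different ground instances.
Number of ground instances = 3^3 = 27.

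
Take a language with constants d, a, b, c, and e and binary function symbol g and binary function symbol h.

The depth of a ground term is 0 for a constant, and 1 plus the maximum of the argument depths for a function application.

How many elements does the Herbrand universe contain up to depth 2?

If N_k denotes the number of depth-≤k ground terms, the 5 constants give N_0 = 5, and each function symbol of arity r contributes N_{k-1}^r new terms at level k: N_k = 5 + N_{k-1}^2 + N_{k-1}^2.
N_0 = 5
N_1 = 5 + 5^2 + 5^2 = 55
N_2 = 5 + 55^2 + 55^2 = 6055

6055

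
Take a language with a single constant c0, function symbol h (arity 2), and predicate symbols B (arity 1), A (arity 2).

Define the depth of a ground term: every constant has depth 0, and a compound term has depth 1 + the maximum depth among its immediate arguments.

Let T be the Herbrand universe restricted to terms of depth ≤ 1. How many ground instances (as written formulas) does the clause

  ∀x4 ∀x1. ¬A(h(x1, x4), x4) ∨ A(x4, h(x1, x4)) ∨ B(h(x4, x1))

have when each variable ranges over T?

4

Ground terms of depth ≤ 1:
  Let N_k = |{terms of depth ≤ k}|. Then N_0 = 1 and N_k = 1 + N_{k-1}^2 for k ≥ 1 (one summand per function symbol, arity giving the exponent).
  N_0 = 1
  N_1 = 1 + 1^2 = 2
  Explicitly: c0, h(c0, c0).
So there are 2 ground terms available for substitution.
There are 2 variables to instantiate (x4, x1), each occurring in at least one literal, so different choices give different ground instances.
Number of ground instances = 2^2 = 4.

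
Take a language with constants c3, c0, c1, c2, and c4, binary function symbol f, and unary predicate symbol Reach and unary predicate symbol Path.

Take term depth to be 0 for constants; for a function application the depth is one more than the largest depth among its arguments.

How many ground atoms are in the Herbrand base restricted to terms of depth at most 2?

First count ground terms of depth ≤ 2.
Let N_k = |{terms of depth ≤ k}|. Then N_0 = 5 and N_k = 5 + N_{k-1}^2 for k ≥ 1 (one summand per function symbol, arity giving the exponent).
N_0 = 5
N_1 = 5 + 5^2 = 30
N_2 = 5 + 30^2 = 905
So |H| = 905.
For each predicate symbol, the number of ground atoms is |H| raised to its arity; summing:
  Reach: 905;  Path: 905
Total ground atoms: 905 + 905 = 1810.

1810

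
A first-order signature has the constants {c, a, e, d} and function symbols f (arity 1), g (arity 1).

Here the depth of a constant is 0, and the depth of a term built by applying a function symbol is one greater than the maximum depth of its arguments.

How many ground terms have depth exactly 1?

8

If N_k denotes the number of depth-≤k ground terms, the 4 constants give N_0 = 4, and each function symbol of arity r contributes N_{k-1}^r new terms at level k: N_k = 4 + N_{k-1} + N_{k-1}.
N_0 = 4
N_1 = 4 + 4 + 4 = 12
Terms of depth exactly 1: N_1 − N_0 = 12 − 4 = 8.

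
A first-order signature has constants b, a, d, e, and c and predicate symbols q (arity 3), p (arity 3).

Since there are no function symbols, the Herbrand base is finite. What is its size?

With no function symbols, the Herbrand universe is just the 5 constants.
Ground atoms per predicate: q: 5^3 = 125, p: 5^3 = 125.
Herbrand base size = 125 + 125 = 250.

250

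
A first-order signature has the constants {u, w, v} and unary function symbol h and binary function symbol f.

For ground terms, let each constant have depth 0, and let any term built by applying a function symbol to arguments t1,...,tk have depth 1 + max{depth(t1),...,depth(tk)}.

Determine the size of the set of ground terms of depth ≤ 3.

Let N_k = |{terms of depth ≤ k}|. Then N_0 = 3 and N_k = 3 + N_{k-1} + N_{k-1}^2 for k ≥ 1 (one summand per function symbol, arity giving the exponent).
N_0 = 3
N_1 = 3 + 3 + 3^2 = 15
N_2 = 3 + 15 + 15^2 = 243
N_3 = 3 + 243 + 243^2 = 59295

59295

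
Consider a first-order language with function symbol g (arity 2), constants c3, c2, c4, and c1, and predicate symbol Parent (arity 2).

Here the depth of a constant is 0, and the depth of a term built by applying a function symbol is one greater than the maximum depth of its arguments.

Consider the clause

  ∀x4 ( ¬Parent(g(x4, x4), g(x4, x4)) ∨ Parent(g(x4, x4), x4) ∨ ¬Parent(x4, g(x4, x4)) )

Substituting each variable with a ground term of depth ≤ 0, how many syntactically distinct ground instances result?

Ground terms of depth ≤ 0:
  If N_k denotes the number of depth-≤k ground terms, the 4 constants give N_0 = 4, and each function symbol of arity r contributes N_{k-1}^r new terms at level k: N_k = 4 + N_{k-1}^2.
  N_0 = 4
So there are 4 ground terms available for substitution.
The variable x4 ranges independently over the available ground terms, and distinct assignments produce distinct instances.
Number of ground instances = 4.

4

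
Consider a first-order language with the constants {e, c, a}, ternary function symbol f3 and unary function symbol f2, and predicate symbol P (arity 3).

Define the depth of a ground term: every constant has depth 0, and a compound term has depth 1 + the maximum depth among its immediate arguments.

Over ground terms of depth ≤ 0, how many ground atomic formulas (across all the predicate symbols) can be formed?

First count ground terms of depth ≤ 0.
Write N_k for the number of ground terms of depth ≤ k. A term of depth ≤ k is either a constant or a function symbol applied to arguments of depth ≤ k−1, so N_k = 3 + N_{k-1}^3 + N_{k-1}.
N_0 = 3
Explicitly: e, c, a.
So |H| = 3.
Each predicate of arity r yields |H|^r ground atoms (one per choice of an r-tuple from H):
  P: 3^3 = 27
Total ground atoms: 27.

27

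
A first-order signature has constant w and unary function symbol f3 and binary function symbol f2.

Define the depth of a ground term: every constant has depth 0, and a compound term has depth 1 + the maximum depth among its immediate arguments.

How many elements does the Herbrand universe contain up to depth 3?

183

Write N_k for the number of ground terms of depth ≤ k. A term of depth ≤ k is either a constant or a function symbol applied to arguments of depth ≤ k−1, so N_k = 1 + N_{k-1} + N_{k-1}^2.
N_0 = 1
N_1 = 1 + 1 + 1^2 = 3
N_2 = 1 + 3 + 3^2 = 13
N_3 = 1 + 13 + 13^2 = 183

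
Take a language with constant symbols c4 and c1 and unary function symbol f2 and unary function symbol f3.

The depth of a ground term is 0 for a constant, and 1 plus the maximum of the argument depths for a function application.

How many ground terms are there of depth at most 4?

If N_k denotes the number of depth-≤k ground terms, the 2 constants give N_0 = 2, and each function symbol of arity r contributes N_{k-1}^r new terms at level k: N_k = 2 + N_{k-1} + N_{k-1}.
N_0 = 2
N_1 = 2 + 2 + 2 = 6
N_2 = 2 + 6 + 6 = 14
N_3 = 2 + 14 + 14 = 30
N_4 = 2 + 30 + 30 = 62

62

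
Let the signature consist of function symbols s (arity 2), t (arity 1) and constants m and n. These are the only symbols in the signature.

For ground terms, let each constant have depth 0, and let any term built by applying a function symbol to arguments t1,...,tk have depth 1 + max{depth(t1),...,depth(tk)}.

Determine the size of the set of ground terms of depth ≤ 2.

74

If N_k denotes the number of depth-≤k ground terms, the 2 constants give N_0 = 2, and each function symbol of arity r contributes N_{k-1}^r new terms at level k: N_k = 2 + N_{k-1}^2 + N_{k-1}.
N_0 = 2
N_1 = 2 + 2^2 + 2 = 8
N_2 = 2 + 8^2 + 8 = 74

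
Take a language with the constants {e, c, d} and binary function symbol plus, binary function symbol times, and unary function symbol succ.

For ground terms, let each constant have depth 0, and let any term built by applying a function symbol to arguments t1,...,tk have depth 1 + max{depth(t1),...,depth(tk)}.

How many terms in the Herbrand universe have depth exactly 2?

1155

Write N_k for the number of ground terms of depth ≤ k. A term of depth ≤ k is either a constant or a function symbol applied to arguments of depth ≤ k−1, so N_k = 3 + N_{k-1}^2 + N_{k-1}^2 + N_{k-1}.
N_0 = 3
N_1 = 3 + 3^2 + 3^2 + 3 = 24
N_2 = 3 + 24^2 + 24^2 + 24 = 1179
Terms of depth exactly 2: N_2 − N_1 = 1179 − 24 = 1155.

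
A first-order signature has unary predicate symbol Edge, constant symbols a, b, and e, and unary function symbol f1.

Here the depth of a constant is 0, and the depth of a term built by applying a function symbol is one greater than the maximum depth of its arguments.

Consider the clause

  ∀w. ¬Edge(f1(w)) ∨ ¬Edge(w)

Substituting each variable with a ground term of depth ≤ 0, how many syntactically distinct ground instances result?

Ground terms of depth ≤ 0:
  Let N_k count ground terms of depth at most k. Each non-constant term of depth ≤ k is some function symbol applied to depth-≤(k−1) arguments, giving N_k = 3 + N_{k-1}.
  N_0 = 3
  Explicitly: a, b, e.
So there are 3 ground terms available for substitution.
The variable w ranges independently over the available ground terms, and distinct assignments produce distinct instances.
Number of ground instances = 3.

3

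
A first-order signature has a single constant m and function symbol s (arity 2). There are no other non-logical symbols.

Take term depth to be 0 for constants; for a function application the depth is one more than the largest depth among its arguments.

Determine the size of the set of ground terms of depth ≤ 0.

1

Write N_k for the number of ground terms of depth ≤ k. A term of depth ≤ k is either a constant or a function symbol applied to arguments of depth ≤ k−1, so N_k = 1 + N_{k-1}^2.
N_0 = 1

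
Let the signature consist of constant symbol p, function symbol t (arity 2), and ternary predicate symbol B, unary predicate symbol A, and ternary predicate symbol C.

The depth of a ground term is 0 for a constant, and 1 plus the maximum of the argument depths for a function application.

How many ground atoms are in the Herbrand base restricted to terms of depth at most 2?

First count ground terms of depth ≤ 2.
Count level by level. With function symbols t/2, the terms of depth ≤ k are the 1 constant together with each function applied to depth-≤(k−1) tuples, so N_k = 1 + N_{k-1}^2.
N_0 = 1
N_1 = 1 + 1^2 = 2
N_2 = 1 + 2^2 = 5
Explicitly: p, t(p, p), t(p, t(p, p)), t(t(p, p), p), t(t(p, p), t(p, p)).
So |H| = 5.
For each predicate symbol, the number of ground atoms is |H| raised to its arity; summing:
  B: 5^3 = 125;  A: 5;  C: 5^3 = 125
Total ground atoms: 125 + 5 + 125 = 255.

255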